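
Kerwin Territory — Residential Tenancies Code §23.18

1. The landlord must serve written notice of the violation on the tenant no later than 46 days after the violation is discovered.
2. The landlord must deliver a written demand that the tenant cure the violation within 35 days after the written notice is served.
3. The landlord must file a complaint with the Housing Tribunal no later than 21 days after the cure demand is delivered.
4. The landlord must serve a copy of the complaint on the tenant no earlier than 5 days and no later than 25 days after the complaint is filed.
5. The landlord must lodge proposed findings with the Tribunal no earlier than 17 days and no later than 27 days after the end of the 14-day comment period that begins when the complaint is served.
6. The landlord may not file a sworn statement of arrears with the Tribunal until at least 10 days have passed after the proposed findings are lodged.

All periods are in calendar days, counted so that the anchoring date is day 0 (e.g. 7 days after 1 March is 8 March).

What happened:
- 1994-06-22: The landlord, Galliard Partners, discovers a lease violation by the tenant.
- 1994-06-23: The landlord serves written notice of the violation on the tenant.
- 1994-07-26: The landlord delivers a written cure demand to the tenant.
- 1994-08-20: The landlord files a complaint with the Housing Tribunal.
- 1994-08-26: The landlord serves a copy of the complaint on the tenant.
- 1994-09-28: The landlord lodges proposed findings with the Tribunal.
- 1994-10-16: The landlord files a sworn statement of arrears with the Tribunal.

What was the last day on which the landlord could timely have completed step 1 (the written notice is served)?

Step 1 runs from 1994-06-22, when the violation is discovered. 46 days after 1994-06-22 is 1994-08-07.

1994-08-07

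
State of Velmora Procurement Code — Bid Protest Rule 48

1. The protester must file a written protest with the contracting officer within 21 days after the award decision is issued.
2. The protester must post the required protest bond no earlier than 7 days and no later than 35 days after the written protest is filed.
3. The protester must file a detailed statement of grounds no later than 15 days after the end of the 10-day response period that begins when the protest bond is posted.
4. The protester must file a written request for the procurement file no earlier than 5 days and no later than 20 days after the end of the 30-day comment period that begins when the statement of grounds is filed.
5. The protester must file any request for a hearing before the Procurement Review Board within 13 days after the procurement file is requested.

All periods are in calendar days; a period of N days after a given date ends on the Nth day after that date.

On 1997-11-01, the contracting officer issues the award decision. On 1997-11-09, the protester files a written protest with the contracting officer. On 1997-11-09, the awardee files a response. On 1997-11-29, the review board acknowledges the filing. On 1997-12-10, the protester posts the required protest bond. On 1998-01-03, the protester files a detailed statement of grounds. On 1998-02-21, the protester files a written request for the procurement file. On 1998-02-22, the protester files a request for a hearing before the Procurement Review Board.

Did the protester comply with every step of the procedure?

Step 1: 21 days after 1997-11-01 (when the award decision is issued) is 1997-11-22; done 1997-11-09 — timely.
Step 2: the window is 7–35 days after 1997-11-09 (when the written protest is filed), so 1997-11-16 through 1997-12-14; done 1997-12-10, which is between those dates.
Step 3: 15 days after 1997-12-20 (end of the 10-day response period, which began when the protest bond is posted on 1997-12-10) is 1998-01-04; done 1998-01-03 — timely.
Step 4: the window is 5–20 days after 1998-02-02 (end of the 30-day comment period, which began when the statement of grounds is filed on 1998-01-03), so 1998-02-07 through 1998-02-22; 1998-02-21 falls inside that range.
Step 5: 13 days after 1998-02-21 (when the procurement file is requested) is 1998-03-06; done 1998-02-22 — timely.

Yes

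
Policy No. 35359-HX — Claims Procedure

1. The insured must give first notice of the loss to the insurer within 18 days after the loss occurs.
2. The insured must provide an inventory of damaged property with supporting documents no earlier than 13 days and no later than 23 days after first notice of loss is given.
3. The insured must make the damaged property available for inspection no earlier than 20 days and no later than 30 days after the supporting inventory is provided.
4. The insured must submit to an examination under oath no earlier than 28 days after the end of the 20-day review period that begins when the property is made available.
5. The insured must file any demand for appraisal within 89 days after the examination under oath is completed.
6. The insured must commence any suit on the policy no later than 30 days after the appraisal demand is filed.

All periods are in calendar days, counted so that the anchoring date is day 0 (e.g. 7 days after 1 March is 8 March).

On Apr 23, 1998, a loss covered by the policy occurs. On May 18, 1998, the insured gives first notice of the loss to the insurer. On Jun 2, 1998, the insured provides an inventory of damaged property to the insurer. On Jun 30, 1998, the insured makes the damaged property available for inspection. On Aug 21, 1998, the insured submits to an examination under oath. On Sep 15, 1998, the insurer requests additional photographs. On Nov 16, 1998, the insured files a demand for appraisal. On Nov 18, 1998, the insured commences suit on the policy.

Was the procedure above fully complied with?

No

Step 1 — counting 18 days from Apr 23, 1998 (when the loss occurs) gives a deadline of May 11, 1998; not done until May 18, 1998, 7 days after the deadline.
That is the first point of non-compliance.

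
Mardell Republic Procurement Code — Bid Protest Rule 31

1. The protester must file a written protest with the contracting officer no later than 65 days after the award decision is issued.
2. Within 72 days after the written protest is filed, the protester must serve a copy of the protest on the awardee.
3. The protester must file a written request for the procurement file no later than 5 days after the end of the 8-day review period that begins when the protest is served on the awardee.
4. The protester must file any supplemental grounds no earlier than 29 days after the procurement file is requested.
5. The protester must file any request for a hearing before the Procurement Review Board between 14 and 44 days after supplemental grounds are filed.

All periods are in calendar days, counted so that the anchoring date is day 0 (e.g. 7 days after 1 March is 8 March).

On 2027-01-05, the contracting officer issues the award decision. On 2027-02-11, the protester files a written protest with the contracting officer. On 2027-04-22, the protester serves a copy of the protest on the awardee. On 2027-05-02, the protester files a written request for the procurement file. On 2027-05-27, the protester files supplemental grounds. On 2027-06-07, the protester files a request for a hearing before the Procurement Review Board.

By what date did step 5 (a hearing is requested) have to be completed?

Step 5 runs from 2027-05-27, when supplemental grounds are filed. The window is 14–44 days after 2027-05-27; it closes on 2027-07-10.

2027-07-10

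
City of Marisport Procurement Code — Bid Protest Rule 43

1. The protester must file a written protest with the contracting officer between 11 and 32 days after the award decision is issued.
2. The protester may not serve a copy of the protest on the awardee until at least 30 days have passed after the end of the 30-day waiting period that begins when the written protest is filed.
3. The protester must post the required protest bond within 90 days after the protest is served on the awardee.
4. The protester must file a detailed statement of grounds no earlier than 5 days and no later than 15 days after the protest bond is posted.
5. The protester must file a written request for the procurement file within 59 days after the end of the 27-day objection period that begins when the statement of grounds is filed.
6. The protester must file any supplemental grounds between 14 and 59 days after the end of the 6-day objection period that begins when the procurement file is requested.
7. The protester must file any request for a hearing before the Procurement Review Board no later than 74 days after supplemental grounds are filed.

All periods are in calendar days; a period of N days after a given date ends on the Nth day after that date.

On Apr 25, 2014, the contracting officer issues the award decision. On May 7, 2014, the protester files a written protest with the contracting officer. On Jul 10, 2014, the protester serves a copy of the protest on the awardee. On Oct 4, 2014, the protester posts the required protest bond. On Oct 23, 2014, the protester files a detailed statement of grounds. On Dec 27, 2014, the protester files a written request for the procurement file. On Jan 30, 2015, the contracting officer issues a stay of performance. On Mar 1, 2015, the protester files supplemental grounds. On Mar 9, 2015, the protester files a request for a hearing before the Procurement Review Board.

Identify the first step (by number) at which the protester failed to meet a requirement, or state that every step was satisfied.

Step 4

(1) the permitted window runs from Apr 25, 2014 + 11 = May 6, 2014 to Apr 25, 2014 + 32 = May 27, 2014; done May 7, 2014 — within the window.
(2) permitted from Jun 6, 2014 + 30 days = Jul 6, 2014 onward; done Jul 10, 2014, after the minimum wait.
(3) due by Jul 10, 2014 + 90 days = Oct 8, 2014; completed Oct 4, 2014, before the deadline.
(4) the permitted window runs from Oct 4, 2014 + 5 = Oct 9, 2014 to Oct 4, 2014 + 15 = Oct 19, 2014; done Oct 23, 2014 — 4 days after the window closed.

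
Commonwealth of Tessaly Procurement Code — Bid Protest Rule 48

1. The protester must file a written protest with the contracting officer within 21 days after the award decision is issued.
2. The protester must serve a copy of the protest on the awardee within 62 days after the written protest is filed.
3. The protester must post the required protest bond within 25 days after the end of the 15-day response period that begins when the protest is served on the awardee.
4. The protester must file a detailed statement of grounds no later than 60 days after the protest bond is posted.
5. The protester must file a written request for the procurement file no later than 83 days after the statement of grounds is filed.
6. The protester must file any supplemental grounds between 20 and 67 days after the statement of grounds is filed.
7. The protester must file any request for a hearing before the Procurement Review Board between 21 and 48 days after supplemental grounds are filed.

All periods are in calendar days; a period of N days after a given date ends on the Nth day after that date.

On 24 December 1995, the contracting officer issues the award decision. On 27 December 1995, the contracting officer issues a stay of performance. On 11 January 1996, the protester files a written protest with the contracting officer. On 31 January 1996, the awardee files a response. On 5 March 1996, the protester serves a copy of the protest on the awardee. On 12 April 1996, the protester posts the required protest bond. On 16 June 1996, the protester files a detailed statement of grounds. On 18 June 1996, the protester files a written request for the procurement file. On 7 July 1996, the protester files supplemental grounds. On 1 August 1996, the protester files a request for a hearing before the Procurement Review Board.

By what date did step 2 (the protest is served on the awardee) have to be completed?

13 March 1996

Step 2 runs from 11 January 1996, when the written protest is filed. 62 days after 11 January 1996 is 13 March 1996.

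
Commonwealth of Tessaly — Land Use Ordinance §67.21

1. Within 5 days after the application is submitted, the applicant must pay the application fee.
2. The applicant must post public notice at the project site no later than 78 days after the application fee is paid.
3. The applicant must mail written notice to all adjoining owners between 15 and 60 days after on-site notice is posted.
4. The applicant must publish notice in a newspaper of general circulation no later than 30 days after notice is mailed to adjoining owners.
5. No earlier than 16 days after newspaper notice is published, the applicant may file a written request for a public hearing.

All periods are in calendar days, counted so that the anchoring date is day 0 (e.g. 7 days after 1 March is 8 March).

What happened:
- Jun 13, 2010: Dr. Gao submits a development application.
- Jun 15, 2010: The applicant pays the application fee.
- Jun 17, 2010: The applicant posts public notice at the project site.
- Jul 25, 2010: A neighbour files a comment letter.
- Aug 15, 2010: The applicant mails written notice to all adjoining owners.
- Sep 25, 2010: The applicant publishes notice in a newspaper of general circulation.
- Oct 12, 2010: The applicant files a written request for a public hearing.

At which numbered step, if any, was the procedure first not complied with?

Step 4

Step 1 — counting 5 days from Jun 13, 2010 (when the application is submitted) gives a deadline of Jun 18, 2010; Jun 15, 2010 is within that limit.
Step 2 — counting 78 days from Jun 15, 2010 (when the application fee is paid) gives a deadline of Sep 1, 2010; completed Jun 17, 2010, before the deadline.
Step 3 — 15 and 60 days from Jun 17, 2010 (when on-site notice is posted) are Jul 2, 2010 and Aug 16, 2010 respectively; done Aug 15, 2010, which is between those dates.
Step 4 — counting 30 days from Aug 15, 2010 (when notice is mailed to adjoining owners) gives a deadline of Sep 14, 2010; Sep 25, 2010 misses that deadline by 11 days.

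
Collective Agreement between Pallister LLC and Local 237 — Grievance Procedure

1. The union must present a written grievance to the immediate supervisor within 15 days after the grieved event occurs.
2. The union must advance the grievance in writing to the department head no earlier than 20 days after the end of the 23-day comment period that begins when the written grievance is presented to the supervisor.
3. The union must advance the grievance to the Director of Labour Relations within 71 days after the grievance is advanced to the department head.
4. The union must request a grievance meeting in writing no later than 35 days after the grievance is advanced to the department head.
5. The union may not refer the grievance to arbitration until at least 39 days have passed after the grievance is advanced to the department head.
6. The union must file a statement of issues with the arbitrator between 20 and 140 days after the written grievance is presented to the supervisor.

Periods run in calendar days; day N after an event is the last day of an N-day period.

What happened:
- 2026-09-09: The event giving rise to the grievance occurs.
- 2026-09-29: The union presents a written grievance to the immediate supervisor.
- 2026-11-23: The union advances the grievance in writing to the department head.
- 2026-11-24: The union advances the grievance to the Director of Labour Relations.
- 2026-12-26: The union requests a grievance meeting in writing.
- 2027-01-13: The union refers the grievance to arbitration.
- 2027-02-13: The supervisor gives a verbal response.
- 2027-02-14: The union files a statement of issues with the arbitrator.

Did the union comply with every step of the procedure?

No

Step 1: 15 days after 2026-09-09 (when the grieved event occurs) is 2026-09-24; not done until 2026-09-29, 5 days after the deadline.
Later steps need not be reached.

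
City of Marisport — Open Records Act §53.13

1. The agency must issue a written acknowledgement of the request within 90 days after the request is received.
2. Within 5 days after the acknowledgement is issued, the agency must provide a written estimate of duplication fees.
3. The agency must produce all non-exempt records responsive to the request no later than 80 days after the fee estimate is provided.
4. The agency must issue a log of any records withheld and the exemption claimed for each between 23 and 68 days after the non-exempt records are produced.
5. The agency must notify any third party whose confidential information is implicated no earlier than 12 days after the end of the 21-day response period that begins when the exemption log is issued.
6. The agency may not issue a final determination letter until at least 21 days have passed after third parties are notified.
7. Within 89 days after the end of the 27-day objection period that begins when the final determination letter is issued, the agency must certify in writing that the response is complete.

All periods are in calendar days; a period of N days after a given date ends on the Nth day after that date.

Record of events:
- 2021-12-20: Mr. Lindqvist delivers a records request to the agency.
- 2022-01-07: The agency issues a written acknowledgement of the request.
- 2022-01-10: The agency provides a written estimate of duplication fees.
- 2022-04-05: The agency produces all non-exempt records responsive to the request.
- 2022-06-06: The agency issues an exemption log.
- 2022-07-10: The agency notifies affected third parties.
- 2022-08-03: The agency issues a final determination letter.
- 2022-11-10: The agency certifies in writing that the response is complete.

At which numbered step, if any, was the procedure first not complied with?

Step 1: 90 days after 2021-12-20 (when the request is received) is 2022-03-20; done 2022-01-07 — timely.
Step 2: 5 days after 2022-01-07 (when the acknowledgement is issued) is 2022-01-12; 2022-01-10 is within that limit.
Step 3: 80 days after 2022-01-10 (when the fee estimate is provided) is 2022-03-31; 2022-04-05 misses that deadline by 5 days.
That is the first point of non-compliance.

Step 3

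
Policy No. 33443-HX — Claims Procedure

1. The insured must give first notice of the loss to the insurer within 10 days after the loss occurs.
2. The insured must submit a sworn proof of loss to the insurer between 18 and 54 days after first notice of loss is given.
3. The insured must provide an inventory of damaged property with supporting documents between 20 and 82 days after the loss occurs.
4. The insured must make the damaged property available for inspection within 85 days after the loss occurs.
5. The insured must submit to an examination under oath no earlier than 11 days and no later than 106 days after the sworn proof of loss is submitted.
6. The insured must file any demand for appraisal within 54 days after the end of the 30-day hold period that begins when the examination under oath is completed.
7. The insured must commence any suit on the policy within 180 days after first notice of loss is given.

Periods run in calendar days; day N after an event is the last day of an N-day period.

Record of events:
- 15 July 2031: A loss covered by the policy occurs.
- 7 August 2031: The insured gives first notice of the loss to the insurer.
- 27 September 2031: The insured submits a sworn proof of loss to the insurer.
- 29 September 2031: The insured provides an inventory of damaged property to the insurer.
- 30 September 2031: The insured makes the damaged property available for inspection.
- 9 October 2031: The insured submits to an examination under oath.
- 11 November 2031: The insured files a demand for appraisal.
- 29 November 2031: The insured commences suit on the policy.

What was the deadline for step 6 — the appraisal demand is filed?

The examination under oath is completed on 9 October 2031; the 30-day hold period therefore ends 8 November 2031, and step 6 runs from that date. 54 days after 8 November 2031 is 1 January 2032.

1 January 2032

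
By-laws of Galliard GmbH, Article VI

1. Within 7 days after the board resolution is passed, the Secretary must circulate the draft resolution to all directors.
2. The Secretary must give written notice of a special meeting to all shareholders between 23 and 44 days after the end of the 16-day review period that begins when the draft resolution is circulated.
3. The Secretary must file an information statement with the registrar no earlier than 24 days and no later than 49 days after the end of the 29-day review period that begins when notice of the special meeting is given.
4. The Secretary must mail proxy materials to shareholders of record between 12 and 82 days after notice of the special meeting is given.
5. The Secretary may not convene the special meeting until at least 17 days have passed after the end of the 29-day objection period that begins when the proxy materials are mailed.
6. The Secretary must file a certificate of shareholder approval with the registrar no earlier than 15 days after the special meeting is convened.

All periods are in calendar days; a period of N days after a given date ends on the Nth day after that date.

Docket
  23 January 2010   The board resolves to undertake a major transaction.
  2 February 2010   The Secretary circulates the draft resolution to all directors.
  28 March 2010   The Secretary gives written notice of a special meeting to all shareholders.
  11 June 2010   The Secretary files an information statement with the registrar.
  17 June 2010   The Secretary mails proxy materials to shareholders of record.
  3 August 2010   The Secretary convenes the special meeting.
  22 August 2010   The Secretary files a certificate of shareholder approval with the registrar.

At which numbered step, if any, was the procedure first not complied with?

Step 1

Step 1: 7 days after 23 January 2010 (when the board resolution is passed) is 30 January 2010; done 2 February 2010 — 3 days late.
Later steps need not be reached.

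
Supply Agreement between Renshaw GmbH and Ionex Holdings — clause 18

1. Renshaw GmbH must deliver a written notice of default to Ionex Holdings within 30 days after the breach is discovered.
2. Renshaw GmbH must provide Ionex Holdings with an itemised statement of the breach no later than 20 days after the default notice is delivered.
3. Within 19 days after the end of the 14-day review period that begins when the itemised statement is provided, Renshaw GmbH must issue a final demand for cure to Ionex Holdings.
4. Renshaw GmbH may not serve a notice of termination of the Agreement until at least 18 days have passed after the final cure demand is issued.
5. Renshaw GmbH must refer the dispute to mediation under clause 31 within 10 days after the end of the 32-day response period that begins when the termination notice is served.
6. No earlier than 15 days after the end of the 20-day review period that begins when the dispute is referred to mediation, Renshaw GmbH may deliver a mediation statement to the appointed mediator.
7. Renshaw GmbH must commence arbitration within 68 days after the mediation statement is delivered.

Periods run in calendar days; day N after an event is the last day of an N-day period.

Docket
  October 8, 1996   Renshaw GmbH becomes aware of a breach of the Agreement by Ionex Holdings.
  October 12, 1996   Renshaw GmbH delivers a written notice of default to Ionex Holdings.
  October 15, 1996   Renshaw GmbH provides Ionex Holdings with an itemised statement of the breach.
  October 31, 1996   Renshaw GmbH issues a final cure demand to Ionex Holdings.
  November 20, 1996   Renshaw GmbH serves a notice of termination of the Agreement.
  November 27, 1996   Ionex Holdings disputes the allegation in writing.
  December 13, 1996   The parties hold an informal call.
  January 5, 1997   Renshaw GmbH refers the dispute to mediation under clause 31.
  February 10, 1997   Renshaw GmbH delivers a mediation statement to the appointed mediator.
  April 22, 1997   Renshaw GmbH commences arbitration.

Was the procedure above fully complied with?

No

(1) due by October 8, 1996 + 30 days = November 7, 1996; done October 12, 1996 — timely.
(2) due by October 12, 1996 + 20 days = November 1, 1996; completed October 15, 1996, before the deadline.
(3) due by October 29, 1996 + 19 days = November 17, 1996; completed October 31, 1996, before the deadline.
(4) permitted from October 31, 1996 + 18 days = November 18, 1996 onward; done November 20, 1996, after the minimum wait.
(5) due by December 22, 1996 + 10 days = January 1, 1997; done January 5, 1997 — 4 days late.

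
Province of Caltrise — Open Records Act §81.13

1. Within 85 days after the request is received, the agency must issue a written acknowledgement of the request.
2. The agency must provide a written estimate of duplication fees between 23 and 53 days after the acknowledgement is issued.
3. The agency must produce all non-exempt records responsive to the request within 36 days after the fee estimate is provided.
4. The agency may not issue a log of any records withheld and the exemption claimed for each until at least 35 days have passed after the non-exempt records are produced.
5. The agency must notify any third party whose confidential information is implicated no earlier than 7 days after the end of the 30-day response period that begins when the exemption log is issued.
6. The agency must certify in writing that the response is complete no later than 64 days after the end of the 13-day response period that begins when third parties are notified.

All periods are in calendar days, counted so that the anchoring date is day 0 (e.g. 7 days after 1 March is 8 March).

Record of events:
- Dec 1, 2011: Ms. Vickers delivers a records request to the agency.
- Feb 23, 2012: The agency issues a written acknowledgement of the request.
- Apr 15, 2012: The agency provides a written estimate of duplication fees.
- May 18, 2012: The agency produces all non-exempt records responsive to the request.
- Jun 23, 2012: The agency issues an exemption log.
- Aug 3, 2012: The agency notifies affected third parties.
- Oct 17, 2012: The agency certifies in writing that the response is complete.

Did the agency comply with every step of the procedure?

Step 1 — counting 85 days from Dec 1, 2011 (when the request is received) gives a deadline of Feb 24, 2012; done Feb 23, 2012 — timely.
Step 2 — 23 and 53 days from Feb 23, 2012 (when the acknowledgement is issued) are Mar 17, 2012 and Apr 16, 2012 respectively; Apr 15, 2012 falls inside that range.
Step 3 — counting 36 days from Apr 15, 2012 (when the fee estimate is provided) gives a deadline of May 21, 2012; May 18, 2012 is within that limit.
Step 4 — must wait 35 days from May 18, 2012 (when the non-exempt records are produced), so not before Jun 22, 2012; done Jun 23, 2012 — permitted.
Step 5 — must wait 7 days from Jul 23, 2012 (end of the 30-day response period, which began when the exemption log is issued on Jun 23, 2012), so not before Jul 30, 2012; done Aug 3, 2012, after the minimum wait.
Step 6 — counting 64 days from Aug 16, 2012 (end of the 13-day response period, which began when third parties are notified on Aug 3, 2012) gives a deadline of Oct 19, 2012; completed Oct 17, 2012, before the deadline.

Yes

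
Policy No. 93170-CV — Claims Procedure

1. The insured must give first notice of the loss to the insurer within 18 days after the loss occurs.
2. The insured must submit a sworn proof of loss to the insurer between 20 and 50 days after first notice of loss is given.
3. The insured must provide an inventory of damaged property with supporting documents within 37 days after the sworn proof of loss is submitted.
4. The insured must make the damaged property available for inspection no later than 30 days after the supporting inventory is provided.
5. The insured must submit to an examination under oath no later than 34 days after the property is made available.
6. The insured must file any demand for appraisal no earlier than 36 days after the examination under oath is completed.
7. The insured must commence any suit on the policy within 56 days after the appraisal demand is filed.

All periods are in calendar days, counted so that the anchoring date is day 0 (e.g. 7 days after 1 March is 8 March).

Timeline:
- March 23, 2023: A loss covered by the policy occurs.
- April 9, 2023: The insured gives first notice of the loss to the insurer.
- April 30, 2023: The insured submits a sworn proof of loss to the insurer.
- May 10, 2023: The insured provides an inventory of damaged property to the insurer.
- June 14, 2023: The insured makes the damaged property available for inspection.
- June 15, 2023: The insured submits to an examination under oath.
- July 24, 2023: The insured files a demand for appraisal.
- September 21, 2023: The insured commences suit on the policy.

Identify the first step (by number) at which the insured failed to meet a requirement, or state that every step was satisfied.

Step 4

Step 1 — counting 18 days from March 23, 2023 (when the loss occurs) gives a deadline of April 10, 2023; April 9, 2023 is within that limit.
Step 2 — 20 and 50 days from April 9, 2023 (when first notice of loss is given) are April 29, 2023 and May 29, 2023 respectively; April 30, 2023 falls inside that range.
Step 3 — counting 37 days from April 30, 2023 (when the sworn proof of loss is submitted) gives a deadline of June 6, 2023; done May 10, 2023 — timely.
Step 4 — counting 30 days from May 10, 2023 (when the supporting inventory is provided) gives a deadline of June 9, 2023; June 14, 2023 misses that deadline by 5 days.
No need to go further; step 4 was not satisfied.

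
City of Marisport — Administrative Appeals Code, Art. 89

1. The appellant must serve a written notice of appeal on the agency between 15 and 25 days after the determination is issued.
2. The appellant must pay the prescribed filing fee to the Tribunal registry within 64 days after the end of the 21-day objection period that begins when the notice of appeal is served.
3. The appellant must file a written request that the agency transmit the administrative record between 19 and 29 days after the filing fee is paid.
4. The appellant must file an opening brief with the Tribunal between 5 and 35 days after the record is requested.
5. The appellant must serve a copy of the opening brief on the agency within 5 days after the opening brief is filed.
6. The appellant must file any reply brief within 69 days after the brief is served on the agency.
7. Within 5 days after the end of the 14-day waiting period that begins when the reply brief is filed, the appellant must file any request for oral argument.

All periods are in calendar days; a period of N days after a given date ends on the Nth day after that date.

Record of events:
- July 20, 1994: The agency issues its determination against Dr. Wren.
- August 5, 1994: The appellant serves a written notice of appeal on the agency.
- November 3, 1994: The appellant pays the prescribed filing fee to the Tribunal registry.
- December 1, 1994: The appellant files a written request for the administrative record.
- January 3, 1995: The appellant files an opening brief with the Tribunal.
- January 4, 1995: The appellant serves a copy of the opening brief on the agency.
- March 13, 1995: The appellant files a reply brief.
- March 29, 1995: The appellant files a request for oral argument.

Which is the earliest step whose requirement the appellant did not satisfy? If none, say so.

Step 1: the window is 15–25 days after July 20, 1994 (when the determination is issued), so August 4, 1994 through August 14, 1994; August 5, 1994 falls inside that range.
Step 2: 64 days after August 26, 1994 (end of the 21-day objection period, which began when the notice of appeal is served on August 5, 1994) is October 29, 1994; not done until November 3, 1994, 5 days after the deadline.

Step 2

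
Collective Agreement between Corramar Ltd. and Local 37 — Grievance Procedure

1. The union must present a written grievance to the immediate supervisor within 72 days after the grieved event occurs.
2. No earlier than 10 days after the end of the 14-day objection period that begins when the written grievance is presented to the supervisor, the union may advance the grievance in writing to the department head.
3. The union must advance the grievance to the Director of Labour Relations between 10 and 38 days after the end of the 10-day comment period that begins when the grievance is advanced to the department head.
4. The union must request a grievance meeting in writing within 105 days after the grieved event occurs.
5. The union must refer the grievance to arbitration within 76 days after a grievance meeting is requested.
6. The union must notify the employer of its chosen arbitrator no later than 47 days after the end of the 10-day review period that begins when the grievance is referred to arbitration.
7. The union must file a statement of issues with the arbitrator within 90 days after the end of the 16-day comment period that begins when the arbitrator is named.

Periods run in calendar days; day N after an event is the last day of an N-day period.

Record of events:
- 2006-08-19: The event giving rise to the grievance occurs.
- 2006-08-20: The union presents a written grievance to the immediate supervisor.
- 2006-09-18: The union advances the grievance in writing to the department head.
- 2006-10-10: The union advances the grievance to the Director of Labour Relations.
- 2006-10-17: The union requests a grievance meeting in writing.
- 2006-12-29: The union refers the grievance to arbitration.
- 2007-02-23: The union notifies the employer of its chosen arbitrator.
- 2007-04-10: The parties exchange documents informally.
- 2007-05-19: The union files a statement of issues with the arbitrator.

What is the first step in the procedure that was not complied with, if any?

Step 1: 72 days after 2006-08-19 (when the grieved event occurs) is 2006-10-30; done 2006-08-20 — timely.
Step 2: the earliest permitted date is 10 days after 2006-09-03 (end of the 14-day objection period, which began when the written grievance is presented to the supervisor on 2006-08-20), i.e. 2006-09-13; done 2006-09-18, after the minimum wait.
Step 3: the window is 10–38 days after 2006-09-28 (end of the 10-day comment period, which began when the grievance is advanced to the department head on 2006-09-18), so 2006-10-08 through 2006-11-05; done 2006-10-10 — within the window.
Step 4: 105 days after 2006-08-19 (when the grieved event occurs) is 2006-12-02; 2006-10-17 is within that limit.
Step 5: 76 days after 2006-10-17 (when a grievance meeting is requested) is 2007-01-01; completed 2006-12-29, before the deadline.
Step 6: 47 days after 2007-01-08 (end of the 10-day review period, which began when the grievance is referred to arbitration on 2006-12-29) is 2007-02-24; 2007-02-23 is within that limit.
Step 7: 90 days after 2007-03-11 (end of the 16-day comment period, which began when the arbitrator is named on 2007-02-23) is 2007-06-09; done 2007-05-19 — timely.

None — every step was satisfied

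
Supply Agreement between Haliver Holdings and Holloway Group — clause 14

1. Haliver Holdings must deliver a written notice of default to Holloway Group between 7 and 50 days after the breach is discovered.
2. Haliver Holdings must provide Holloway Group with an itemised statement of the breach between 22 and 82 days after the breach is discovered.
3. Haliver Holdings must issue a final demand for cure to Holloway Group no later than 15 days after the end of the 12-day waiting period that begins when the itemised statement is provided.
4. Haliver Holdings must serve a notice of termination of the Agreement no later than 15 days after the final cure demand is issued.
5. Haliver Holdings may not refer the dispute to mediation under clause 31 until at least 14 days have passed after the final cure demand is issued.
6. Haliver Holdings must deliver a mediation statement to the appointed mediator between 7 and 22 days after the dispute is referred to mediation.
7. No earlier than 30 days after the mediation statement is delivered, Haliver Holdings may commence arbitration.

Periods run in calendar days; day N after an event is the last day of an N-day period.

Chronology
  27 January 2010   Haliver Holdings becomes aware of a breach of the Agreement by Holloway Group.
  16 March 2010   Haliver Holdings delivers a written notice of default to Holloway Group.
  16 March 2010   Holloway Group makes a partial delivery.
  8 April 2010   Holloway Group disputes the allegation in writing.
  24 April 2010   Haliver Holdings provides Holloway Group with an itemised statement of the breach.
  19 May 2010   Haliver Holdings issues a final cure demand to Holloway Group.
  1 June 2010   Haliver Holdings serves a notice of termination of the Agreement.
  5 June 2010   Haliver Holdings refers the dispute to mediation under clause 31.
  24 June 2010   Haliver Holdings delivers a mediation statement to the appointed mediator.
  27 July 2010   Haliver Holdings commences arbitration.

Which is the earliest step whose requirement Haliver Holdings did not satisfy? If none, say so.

Step 1 — 7 and 50 days from 27 January 2010 (when the breach is discovered) are 3 February 2010 and 18 March 2010 respectively; done 16 March 2010 — within the window.
Step 2 — 22 and 82 days from 27 January 2010 (when the breach is discovered) are 18 February 2010 and 19 April 2010 respectively; done 24 April 2010 — 5 days after the window closed.

Step 2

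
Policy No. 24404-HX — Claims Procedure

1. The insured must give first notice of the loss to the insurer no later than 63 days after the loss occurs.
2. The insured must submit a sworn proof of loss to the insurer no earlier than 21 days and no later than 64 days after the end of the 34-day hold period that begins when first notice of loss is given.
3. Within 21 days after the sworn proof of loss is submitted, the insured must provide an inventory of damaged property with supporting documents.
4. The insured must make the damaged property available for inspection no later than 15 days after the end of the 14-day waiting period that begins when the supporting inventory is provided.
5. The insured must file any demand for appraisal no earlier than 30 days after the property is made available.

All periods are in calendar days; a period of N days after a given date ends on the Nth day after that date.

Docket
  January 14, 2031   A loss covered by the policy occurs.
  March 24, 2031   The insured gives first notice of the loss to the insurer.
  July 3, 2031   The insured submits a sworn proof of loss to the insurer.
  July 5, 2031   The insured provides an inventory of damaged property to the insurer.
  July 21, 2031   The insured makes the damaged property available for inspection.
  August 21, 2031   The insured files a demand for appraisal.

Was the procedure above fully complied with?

(1) due by January 14, 2031 + 63 days = March 18, 2031; done March 24, 2031 — 6 days late.

No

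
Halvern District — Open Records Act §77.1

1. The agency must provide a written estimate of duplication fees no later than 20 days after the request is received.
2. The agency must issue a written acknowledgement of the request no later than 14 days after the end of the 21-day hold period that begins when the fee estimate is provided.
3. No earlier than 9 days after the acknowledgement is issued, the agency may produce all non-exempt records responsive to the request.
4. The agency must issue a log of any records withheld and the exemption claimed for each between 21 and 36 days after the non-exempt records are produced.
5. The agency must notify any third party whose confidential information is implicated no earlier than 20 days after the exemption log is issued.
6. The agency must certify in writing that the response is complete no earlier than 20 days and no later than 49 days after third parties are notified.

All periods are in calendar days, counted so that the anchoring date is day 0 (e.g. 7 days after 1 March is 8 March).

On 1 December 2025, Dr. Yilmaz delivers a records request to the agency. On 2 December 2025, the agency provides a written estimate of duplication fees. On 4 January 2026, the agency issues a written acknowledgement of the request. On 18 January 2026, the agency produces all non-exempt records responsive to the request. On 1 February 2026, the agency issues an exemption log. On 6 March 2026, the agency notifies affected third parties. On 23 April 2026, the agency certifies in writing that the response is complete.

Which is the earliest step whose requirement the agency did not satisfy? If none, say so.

Step 4

Step 1: 20 days after 1 December 2025 (when the request is received) is 21 December 2025; done 2 December 2025 — timely.
Step 2: 14 days after 23 December 2025 (end of the 21-day hold period, which began when the fee estimate is provided on 2 December 2025) is 6 January 2026; done 4 January 2026 — timely.
Step 3: the earliest permitted date is 9 days after 4 January 2026 (when the acknowledgement is issued), i.e. 13 January 2026; done 18 January 2026 — permitted.
Step 4: the window is 21–36 days after 18 January 2026 (when the non-exempt records are produced), so 8 February 2026 through 23 February 2026; 1 February 2026 is 7 days too early.
The procedure was therefore not followed at step 4.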